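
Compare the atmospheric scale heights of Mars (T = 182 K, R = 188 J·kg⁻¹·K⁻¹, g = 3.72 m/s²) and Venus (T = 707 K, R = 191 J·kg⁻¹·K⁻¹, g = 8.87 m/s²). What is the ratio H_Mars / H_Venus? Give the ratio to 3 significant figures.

H_Mars/H_Venus ≈ 0.604

H = RT/g for each body.
H_Mars = 188 × 182 / 3.72 = 9197.8 m.
H_Venus = 191 × 707 / 8.87 = 15224 m.
H_Mars/H_Venus = 9197.8/15224 = 0.60416.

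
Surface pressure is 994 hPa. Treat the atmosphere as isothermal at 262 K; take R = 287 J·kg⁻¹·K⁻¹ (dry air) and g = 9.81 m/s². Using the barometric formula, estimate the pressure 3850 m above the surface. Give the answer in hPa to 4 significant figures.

Scale height: H = RT/g = 287 × 262 / 9.81 = 7665.0 m.
Barometric formula: P = P₀ exp(−z/H).
z/H = 3850.0/7665.0 = 0.50228; exp(−0.50228) = 0.60515.
P = 994 × 0.60515 = 601.52 hPa.

P ≈ 601.5 hPa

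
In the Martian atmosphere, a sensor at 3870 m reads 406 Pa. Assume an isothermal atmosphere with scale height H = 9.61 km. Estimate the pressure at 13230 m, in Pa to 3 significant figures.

Between two levels, P₂ = P₁ exp(−Δz/H) with Δz = z₂ − z₁.
Δz = 13230 − 3870.0 = 9360.0 m; Δz/H = 9360.0/9610.0 = 0.97399.
P₂ = 406 × exp(−0.97399) = 406 × 0.37757 = 153.29 Pa.

P ≈ 153 Pa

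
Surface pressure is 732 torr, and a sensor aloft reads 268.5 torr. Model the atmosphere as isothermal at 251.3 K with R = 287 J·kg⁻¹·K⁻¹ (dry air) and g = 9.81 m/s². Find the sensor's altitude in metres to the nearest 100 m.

Scale height: H = RT/g = 287 × 251.3 / 9.81 = 7352.0 m.
Invert the barometric formula: z = H ln(P₀/P).
P₀/P = 732/268.5 = 2.7263; ln(2.7263) = 1.0029.
z = 7352.0 × 1.0029 = 7373.3 m.

z ≈ 7400 m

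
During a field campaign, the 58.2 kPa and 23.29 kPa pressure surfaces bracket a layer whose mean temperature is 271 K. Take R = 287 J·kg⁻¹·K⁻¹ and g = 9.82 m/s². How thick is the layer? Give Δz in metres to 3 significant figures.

Δz ≈ 7250 m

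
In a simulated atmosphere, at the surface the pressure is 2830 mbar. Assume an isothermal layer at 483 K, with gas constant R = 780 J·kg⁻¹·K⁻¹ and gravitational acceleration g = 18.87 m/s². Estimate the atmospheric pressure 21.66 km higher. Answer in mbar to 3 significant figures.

Scale height: H = RT/g = 780 × 483 / 18.87 = 19965 m.
Barometric formula: P = P₀ exp(−z/H).
z/H = 21660/19965 = 1.0849; exp(−1.0849) = 0.33794.
P = 2830 × 0.33794 = 956.37 mbar.

P ≈ 956 mbar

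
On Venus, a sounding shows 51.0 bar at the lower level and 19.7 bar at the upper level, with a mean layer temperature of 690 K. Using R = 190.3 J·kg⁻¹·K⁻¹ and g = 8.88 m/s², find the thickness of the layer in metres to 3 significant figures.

Δz ≈ 14100 m

Hypsometric equation: Δz = (R T̄/g) ln(P₁/P₂).
R T̄/g = 190.3 × 690 / 8.88 = 14787 m.
ln(51.0/19.7) = ln(2.5888) = 0.95119.
Δz = 14787 × 0.95119 = 14065 m.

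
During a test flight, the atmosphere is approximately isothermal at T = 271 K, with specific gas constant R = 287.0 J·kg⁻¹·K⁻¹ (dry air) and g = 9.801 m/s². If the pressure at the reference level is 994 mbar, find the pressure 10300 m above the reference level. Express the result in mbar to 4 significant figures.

P ≈ 271.5 mbar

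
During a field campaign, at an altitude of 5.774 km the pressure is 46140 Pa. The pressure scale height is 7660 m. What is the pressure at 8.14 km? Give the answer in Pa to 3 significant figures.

P ≈ 33900 Pa

Between two levels, P₂ = P₁ exp(−Δz/H) with Δz = z₂ − z₁.
Δz = 8140.0 − 5774.0 = 2366.0 m; Δz/H = 2366.0/7660.0 = 0.30888.
P₂ = 46140 × exp(−0.30888) = 46140 × 0.73427 = 33879 Pa.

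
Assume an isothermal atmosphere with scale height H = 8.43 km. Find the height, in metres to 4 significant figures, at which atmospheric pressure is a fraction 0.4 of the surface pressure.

z ≈ 7724 m

Set P/P₀ = exp(−z/H) = 0.4, so z = −H ln(0.4).
−ln(0.4) = 0.91629; z = 8430.0 × 0.91629 = 7724.3 m.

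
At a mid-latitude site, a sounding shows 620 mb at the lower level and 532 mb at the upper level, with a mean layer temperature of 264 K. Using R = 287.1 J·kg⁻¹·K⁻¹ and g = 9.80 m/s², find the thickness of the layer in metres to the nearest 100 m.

Δz ≈ 1200 m

Hypsometric equation: Δz = (R T̄/g) ln(P₁/P₂).
R T̄/g = 287.1 × 264 / 9.80 = 7734.1 m.
ln(620/532) = ln(1.1654) = 0.15306.
Δz = 7734.1 × 0.15306 = 1183.8 m.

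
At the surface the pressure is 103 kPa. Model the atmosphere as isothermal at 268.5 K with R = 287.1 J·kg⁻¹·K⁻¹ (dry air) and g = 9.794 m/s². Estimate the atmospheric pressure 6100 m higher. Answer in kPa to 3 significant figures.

Scale height: H = RT/g = 287.1 × 268.5 / 9.794 = 7870.8 m.
Barometric formula: P = P₀ exp(−z/H).
z/H = 6100.0/7870.8 = 0.77502; exp(−0.77502) = 0.46069.
P = 103 × 0.46069 = 47.451 kPa.

P ≈ 47.5 kPa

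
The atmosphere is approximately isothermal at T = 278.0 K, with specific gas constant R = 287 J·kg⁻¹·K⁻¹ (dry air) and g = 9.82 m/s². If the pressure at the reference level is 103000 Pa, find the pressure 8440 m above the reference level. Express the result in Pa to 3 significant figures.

Scale height: H = RT/g = 287 × 278.0 / 9.82 = 8124.8 m.
Barometric formula: P = P₀ exp(−z/H).
z/H = 8440.0/8124.8 = 1.0388; exp(−1.0388) = 0.35388.
P = 103000 × 0.35388 = 36450 Pa.

P ≈ 36400 Pa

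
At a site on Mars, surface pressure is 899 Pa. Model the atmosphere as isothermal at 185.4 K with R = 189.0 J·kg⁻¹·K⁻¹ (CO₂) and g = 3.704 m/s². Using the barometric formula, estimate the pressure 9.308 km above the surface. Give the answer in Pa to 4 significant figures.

P ≈ 336.1 Pa

Scale height: H = RT/g = 189.0 × 185.4 / 3.704 = 9460.2 m.
Barometric formula: P = P₀ exp(−z/H).
z/H = 9308.0/9460.2 = 0.98391; exp(−0.98391) = 0.37385.
P = 899 × 0.37385 = 336.09 Pa.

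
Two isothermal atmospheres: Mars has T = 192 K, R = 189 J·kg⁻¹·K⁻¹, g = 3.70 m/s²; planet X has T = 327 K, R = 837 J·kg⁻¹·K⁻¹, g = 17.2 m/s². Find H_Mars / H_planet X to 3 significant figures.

H_Mars/H_planet X ≈ 0.616

H = RT/g for each body.
H_Mars = 189 × 192 / 3.70 = 9807.6 m.
H_planet X = 837 × 327 / 17.2 = 15913 m.
H_Mars/H_planet X = 9807.6/15913 = 0.61633.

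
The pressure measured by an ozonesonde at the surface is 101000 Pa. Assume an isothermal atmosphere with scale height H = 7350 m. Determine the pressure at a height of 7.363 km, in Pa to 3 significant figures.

Barometric formula: P = P₀ exp(−z/H).
z/H = 7363.0/7350.0 = 1.0018; exp(−1.0018) = 0.36722.
P = 101000 × 0.36722 = 37089 Pa.

P ≈ 37100 Pa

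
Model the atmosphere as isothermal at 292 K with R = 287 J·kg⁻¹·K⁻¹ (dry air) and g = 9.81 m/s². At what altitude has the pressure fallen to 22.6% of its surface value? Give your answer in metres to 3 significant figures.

z ≈ 12700 m

Scale height: H = RT/g = 287 × 292 / 9.81 = 8542.7 m.
Set P/P₀ = exp(−z/H) = 0.226, so z = −H ln(0.226).
−ln(0.226) = 1.4872; z = 8542.7 × 1.4872 = 12705 m.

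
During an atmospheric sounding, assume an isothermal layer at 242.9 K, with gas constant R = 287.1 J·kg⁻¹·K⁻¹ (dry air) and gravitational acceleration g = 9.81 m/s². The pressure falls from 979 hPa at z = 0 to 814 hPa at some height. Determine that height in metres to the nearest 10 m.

z ≈ 1310 m

Scale height: H = RT/g = 287.1 × 242.9 / 9.81 = 7108.7 m.
Invert the barometric formula: z = H ln(P₀/P).
P₀/P = 979/814 = 1.2027; ln(1.2027) = 0.18457.
z = 7108.7 × 0.18457 = 1312.1 m.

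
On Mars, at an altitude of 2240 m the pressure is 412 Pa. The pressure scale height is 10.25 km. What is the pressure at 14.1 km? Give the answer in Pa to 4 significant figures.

Between two levels, P₂ = P₁ exp(−Δz/H) with Δz = z₂ − z₁.
Δz = 14100 − 2240.0 = 11860 m; Δz/H = 11860/10250 = 1.1571.
P₂ = 412 × exp(−1.1571) = 412 × 0.31440 = 129.53 Pa.

P ≈ 129.5 Pa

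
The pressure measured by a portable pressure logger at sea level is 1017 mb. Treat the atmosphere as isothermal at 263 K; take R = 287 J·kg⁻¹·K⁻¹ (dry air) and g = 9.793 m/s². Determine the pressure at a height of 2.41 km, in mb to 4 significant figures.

Scale height: H = RT/g = 287 × 263 / 9.793 = 7707.6 m.
Barometric formula: P = P₀ exp(−z/H).
z/H = 2410.0/7707.6 = 0.31268; exp(−0.31268) = 0.73148.
P = 1017 × 0.73148 = 743.92 mb.

P ≈ 743.9 mb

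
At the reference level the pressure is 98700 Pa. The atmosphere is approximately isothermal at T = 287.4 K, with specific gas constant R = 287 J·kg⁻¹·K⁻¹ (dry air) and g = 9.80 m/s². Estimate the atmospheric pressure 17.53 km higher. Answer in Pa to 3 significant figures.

Scale height: H = RT/g = 287 × 287.4 / 9.80 = 8416.7 m.
Barometric formula: P = P₀ exp(−z/H).
z/H = 17530/8416.7 = 2.0828; exp(−2.0828) = 0.12458.
P = 98700 × 0.12458 = 12296 Pa.

P ≈ 12300 Pa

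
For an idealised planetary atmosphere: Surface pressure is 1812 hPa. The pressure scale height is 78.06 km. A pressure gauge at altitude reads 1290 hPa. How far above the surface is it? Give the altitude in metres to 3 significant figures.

z ≈ 26500 m

Invert the barometric formula: z = H ln(P₀/P).
P₀/P = 1812/1290 = 1.4047; ln(1.4047) = 0.33982.
z = 78060 × 0.33982 = 26526 m.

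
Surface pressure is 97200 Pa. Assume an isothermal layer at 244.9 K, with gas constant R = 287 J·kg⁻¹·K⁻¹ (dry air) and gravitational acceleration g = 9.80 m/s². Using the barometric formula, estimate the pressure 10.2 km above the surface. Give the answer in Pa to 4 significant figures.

P ≈ 23440 Pa

Scale height: H = RT/g = 287 × 244.9 / 9.80 = 7172.1 m.
Barometric formula: P = P₀ exp(−z/H).
z/H = 10200/7172.1 = 1.4222; exp(−1.4222) = 0.24118.
P = 97200 × 0.24118 = 23443 Pa.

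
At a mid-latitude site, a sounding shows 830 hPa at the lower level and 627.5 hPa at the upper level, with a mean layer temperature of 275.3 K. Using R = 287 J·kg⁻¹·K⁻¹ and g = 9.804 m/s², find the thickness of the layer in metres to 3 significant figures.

Δz ≈ 2250 m

Hypsometric equation: Δz = (R T̄/g) ln(P₁/P₂).
R T̄/g = 287 × 275.3 / 9.804 = 8059.1 m.
ln(830/627.5) = ln(1.3227) = 0.27968.
Δz = 8059.1 × 0.27968 = 2254.0 m.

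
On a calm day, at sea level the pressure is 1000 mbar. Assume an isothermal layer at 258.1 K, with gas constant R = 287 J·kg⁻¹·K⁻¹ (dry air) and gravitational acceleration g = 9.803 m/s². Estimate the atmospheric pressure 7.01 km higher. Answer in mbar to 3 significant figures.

Scale height: H = RT/g = 287 × 258.1 / 9.803 = 7556.3 m.
Barometric formula: P = P₀ exp(−z/H).
z/H = 7010.0/7556.3 = 0.92770; exp(−0.92770) = 0.39546.
P = 1000 × 0.39546 = 395.46 mbar.

P ≈ 395 mbar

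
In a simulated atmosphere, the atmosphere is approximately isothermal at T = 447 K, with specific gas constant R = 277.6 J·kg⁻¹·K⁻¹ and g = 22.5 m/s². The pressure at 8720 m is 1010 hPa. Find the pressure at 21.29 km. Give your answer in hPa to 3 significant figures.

Scale height: H = RT/g = 277.6 × 447 / 22.5 = 5515.0 m.
Between two levels, P₂ = P₁ exp(−Δz/H) with Δz = z₂ − z₁.
Δz = 21290 − 8720.0 = 12570 m; Δz/H = 12570/5515.0 = 2.2792.
P₂ = 1010 × exp(−2.2792) = 1010 × 0.10237 = 103.39 hPa.

P ≈ 103 hPa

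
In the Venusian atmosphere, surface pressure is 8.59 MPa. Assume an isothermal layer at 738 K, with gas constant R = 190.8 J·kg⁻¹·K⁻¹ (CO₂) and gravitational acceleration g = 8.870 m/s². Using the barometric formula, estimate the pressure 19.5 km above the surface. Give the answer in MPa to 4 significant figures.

Scale height: H = RT/g = 190.8 × 738 / 8.870 = 15875 m.
Barometric formula: P = P₀ exp(−z/H).
z/H = 19500/15875 = 1.2283; exp(−1.2283) = 0.29279.
P = 8.59 × 0.29279 = 2.5151 MPa.

P ≈ 2.515 MPa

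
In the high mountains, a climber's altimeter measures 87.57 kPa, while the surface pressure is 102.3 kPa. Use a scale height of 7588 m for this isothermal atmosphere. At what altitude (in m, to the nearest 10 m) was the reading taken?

z ≈ 1180 m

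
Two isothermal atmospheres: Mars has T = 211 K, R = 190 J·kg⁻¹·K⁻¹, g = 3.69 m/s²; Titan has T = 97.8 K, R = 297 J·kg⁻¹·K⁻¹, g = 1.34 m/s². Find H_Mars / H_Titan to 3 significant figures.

H_Mars/H_Titan ≈ 0.501

H = RT/g for each body.
H_Mars = 190 × 211 / 3.69 = 10864 m.
H_Titan = 297 × 97.8 / 1.34 = 21677 m.
H_Mars/H_Titan = 10864/21677 = 0.50118.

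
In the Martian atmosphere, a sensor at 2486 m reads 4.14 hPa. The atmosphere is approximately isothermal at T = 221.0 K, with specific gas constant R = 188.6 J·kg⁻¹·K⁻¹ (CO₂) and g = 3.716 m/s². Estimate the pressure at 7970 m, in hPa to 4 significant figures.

P ≈ 2.539 hPa

Scale height: H = RT/g = 188.6 × 221.0 / 3.716 = 11217 m.
Between two levels, P₂ = P₁ exp(−Δz/H) with Δz = z₂ − z₁.
Δz = 7970.0 − 2486.0 = 5484.0 m; Δz/H = 5484.0/11217 = 0.48890.
P₂ = 4.14 × exp(−0.48890) = 4.14 × 0.61330 = 2.5391 hPa.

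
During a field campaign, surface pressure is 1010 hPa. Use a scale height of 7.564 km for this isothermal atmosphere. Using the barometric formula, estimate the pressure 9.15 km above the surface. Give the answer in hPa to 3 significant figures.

P ≈ 301 hPa

Barometric formula: P = P₀ exp(−z/H).
z/H = 9150.0/7564.0 = 1.2097; exp(−1.2097) = 0.29829.
P = 1010 × 0.29829 = 301.27 hPa.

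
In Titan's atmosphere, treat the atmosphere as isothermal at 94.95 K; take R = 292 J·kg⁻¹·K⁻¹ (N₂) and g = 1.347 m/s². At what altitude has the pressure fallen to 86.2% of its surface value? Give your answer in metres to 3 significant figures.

z ≈ 3060 m

Scale height: H = RT/g = 292 × 94.95 / 1.347 = 20583 m.
Set P/P₀ = exp(−z/H) = 0.862, so z = −H ln(0.862).
−ln(0.862) = 0.14850; z = 20583 × 0.14850 = 3056.6 m.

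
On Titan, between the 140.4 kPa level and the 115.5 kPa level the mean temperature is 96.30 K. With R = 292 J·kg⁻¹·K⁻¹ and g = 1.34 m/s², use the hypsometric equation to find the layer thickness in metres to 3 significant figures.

Δz ≈ 4100 m

Hypsometric equation: Δz = (R T̄/g) ln(P₁/P₂).
R T̄/g = 292 × 96.30 / 1.34 = 20985 m.
ln(140.4/115.5) = ln(1.2156) = 0.19524.
Δz = 20985 × 0.19524 = 4097.1 m.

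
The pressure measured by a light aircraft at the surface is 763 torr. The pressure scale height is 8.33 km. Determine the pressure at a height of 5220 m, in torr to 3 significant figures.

Barometric formula: P = P₀ exp(−z/H).
z/H = 5220.0/8330.0 = 0.62665; exp(−0.62665) = 0.53438.
P = 763 × 0.53438 = 407.73 torr.

P ≈ 408 torr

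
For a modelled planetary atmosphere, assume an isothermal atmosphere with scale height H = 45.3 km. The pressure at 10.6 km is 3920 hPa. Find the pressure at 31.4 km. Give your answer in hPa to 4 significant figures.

Between two levels, P₂ = P₁ exp(−Δz/H) with Δz = z₂ − z₁.
Δz = 31400 − 10600 = 20800 m; Δz/H = 20800/45300 = 0.45916.
P₂ = 3920 × exp(−0.45916) = 3920 × 0.63181 = 2476.7 hPa.

P ≈ 2477 hPa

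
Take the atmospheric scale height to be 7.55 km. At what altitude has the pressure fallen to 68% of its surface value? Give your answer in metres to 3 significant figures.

z ≈ 2910 m

Set P/P₀ = exp(−z/H) = 0.68, so z = −H ln(0.68).
−ln(0.68) = 0.38566; z = 7550.0 × 0.38566 = 2911.7 m.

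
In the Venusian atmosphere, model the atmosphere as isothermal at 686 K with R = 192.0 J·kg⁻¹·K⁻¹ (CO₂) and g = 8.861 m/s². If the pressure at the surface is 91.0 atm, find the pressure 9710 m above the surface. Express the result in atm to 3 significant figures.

P ≈ 47.4 atm

Scale height: H = RT/g = 192.0 × 686 / 8.861 = 14864 m.
Barometric formula: P = P₀ exp(−z/H).
z/H = 9710.0/14864 = 0.65326; exp(−0.65326) = 0.52035.
P = 91.0 × 0.52035 = 47.352 atm.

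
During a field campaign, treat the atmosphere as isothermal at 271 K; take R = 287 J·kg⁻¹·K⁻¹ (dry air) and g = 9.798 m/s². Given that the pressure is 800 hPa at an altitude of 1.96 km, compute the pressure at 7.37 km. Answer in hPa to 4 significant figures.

P ≈ 404.7 hPa

Scale height: H = RT/g = 287 × 271 / 9.798 = 7938.0 m.
Between two levels, P₂ = P₁ exp(−Δz/H) with Δz = z₂ − z₁.
Δz = 7370.0 − 1960.0 = 5410.0 m; Δz/H = 5410.0/7938.0 = 0.68153.
P₂ = 800 × exp(−0.68153) = 800 × 0.50584 = 404.67 hPa.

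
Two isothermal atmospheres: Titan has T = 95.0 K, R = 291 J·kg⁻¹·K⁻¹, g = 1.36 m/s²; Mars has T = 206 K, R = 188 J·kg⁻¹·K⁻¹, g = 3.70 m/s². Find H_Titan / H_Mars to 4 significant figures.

H = RT/g for each body.
H_Titan = 291 × 95.0 / 1.36 = 20327 m.
H_Mars = 188 × 206 / 3.70 = 10467 m.
H_Titan/H_Mars = 20327/10467 = 1.9420.

H_Titan/H_Mars ≈ 1.942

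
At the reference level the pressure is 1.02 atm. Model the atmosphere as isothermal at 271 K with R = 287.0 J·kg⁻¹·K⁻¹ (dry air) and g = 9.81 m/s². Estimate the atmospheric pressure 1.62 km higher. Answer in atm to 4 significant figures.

P ≈ 0.8315 atm

Scale height: H = RT/g = 287.0 × 271 / 9.81 = 7928.3 m.
Barometric formula: P = P₀ exp(−z/H).
z/H = 1620.0/7928.3 = 0.20433; exp(−0.20433) = 0.81519.
P = 1.02 × 0.81519 = 0.83149 atm.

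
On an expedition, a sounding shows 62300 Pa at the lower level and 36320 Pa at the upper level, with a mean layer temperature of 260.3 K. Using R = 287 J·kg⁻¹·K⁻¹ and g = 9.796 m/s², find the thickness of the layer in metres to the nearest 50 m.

Δz ≈ 4100 m

Hypsometric equation: Δz = (R T̄/g) ln(P₁/P₂).
R T̄/g = 287 × 260.3 / 9.796 = 7626.2 m.
ln(62300/36320) = ln(1.7153) = 0.53959.
Δz = 7626.2 × 0.53959 = 4115.0 m.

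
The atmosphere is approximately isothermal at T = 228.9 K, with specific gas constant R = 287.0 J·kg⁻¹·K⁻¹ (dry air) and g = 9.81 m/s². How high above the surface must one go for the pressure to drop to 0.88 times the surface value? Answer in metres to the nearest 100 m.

Scale height: H = RT/g = 287.0 × 228.9 / 9.81 = 6696.7 m.
Set P/P₀ = exp(−z/H) = 0.88, so z = −H ln(0.88).
−ln(0.88) = 0.12783; z = 6696.7 × 0.12783 = 856.04 m.

z ≈ 900 m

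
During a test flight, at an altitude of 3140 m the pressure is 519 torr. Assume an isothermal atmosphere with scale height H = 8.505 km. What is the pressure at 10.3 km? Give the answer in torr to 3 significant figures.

Between two levels, P₂ = P₁ exp(−Δz/H) with Δz = z₂ − z₁.
Δz = 10300 − 3140.0 = 7160.0 m; Δz/H = 7160.0/8505.0 = 0.84186.
P₂ = 519 × exp(−0.84186) = 519 × 0.43091 = 223.64 torr.

P ≈ 224 torr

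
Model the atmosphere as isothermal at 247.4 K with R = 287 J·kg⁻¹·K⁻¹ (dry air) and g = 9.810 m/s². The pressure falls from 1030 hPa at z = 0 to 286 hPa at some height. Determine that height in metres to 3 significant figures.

z ≈ 9270 m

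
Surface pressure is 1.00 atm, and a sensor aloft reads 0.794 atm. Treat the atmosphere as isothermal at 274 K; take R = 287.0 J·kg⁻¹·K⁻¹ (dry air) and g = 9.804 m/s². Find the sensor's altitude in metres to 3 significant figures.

z ≈ 1850 m

Scale height: H = RT/g = 287.0 × 274 / 9.804 = 8021.0 m.
Invert the barometric formula: z = H ln(P₀/P).
P₀/P = 1.00/0.794 = 1.2594; ln(1.2594) = 0.23064.
z = 8021.0 × 0.23064 = 1850.0 m.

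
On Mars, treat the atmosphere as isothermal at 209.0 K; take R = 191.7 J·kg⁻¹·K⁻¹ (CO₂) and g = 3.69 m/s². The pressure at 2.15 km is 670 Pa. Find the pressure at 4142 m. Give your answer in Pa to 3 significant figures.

P ≈ 558 Pa

Scale height: H = RT/g = 191.7 × 209.0 / 3.69 = 10858 m.
Between two levels, P₂ = P₁ exp(−Δz/H) with Δz = z₂ − z₁.
Δz = 4142.0 − 2150.0 = 1992.0 m; Δz/H = 1992.0/10858 = 0.18346.
P₂ = 670 × exp(−0.18346) = 670 × 0.83239 = 557.70 Pa.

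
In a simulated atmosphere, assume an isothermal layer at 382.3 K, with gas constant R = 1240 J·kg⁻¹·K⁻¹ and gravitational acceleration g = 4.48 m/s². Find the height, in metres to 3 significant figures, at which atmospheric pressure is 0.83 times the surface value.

z ≈ 19700 m

Scale height: H = RT/g = 1240 × 382.3 / 4.48 = 105820 m.
Set P/P₀ = exp(−z/H) = 0.83, so z = −H ln(0.83).
−ln(0.83) = 0.18633; z = 105820 × 0.18633 = 19717 m.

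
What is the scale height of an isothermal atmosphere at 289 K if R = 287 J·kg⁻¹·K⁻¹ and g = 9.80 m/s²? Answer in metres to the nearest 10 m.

The scale height of an isothermal atmosphere is H = RT/g.
H = 287 × 289 / 9.80 = 82943/9.80 = 8463.6 m.

H ≈ 8460 m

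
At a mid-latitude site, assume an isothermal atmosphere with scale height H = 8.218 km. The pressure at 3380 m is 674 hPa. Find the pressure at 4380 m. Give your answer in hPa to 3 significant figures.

P ≈ 597 hPa

Between two levels, P₂ = P₁ exp(−Δz/H) with Δz = z₂ − z₁.
Δz = 4380.0 − 3380.0 = 1000.0 m; Δz/H = 1000.0/8218.0 = 0.12168.
P₂ = 674 × exp(−0.12168) = 674 × 0.88543 = 596.78 hPa.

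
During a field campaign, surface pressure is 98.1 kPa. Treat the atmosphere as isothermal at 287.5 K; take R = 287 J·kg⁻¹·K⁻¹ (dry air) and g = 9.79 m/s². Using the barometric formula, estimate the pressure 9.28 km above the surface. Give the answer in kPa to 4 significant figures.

Scale height: H = RT/g = 287 × 287.5 / 9.79 = 8428.2 m.
Barometric formula: P = P₀ exp(−z/H).
z/H = 9280.0/8428.2 = 1.1011; exp(−1.1011) = 0.33251.
P = 98.1 × 0.33251 = 32.619 kPa.

P ≈ 32.62 kPa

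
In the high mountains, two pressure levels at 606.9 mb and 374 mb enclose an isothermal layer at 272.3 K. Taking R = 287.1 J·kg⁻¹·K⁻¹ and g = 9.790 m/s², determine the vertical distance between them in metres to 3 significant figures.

Δz ≈ 3870 m

Hypsometric equation: Δz = (R T̄/g) ln(P₁/P₂).
R T̄/g = 287.1 × 272.3 / 9.790 = 7985.4 m.
ln(606.9/374) = ln(1.6227) = 0.48409.
Δz = 7985.4 × 0.48409 = 3865.7 m.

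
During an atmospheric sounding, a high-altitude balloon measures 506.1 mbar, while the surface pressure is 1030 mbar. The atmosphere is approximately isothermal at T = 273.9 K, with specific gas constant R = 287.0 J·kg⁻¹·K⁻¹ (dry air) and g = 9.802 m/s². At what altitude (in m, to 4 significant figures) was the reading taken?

z ≈ 5699 m

Scale height: H = RT/g = 287.0 × 273.9 / 9.802 = 8019.7 m.
Invert the barometric formula: z = H ln(P₀/P).
P₀/P = 1030/506.1 = 2.0352; ln(2.0352) = 0.71059.
z = 8019.7 × 0.71059 = 5698.7 m.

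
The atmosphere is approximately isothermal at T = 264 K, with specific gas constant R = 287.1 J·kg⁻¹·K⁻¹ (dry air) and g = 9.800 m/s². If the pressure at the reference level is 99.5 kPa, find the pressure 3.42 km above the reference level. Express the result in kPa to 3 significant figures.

P ≈ 63.9 kPa

Scale height: H = RT/g = 287.1 × 264 / 9.800 = 7734.1 m.
Barometric formula: P = P₀ exp(−z/H).
z/H = 3420.0/7734.1 = 0.44220; exp(−0.44220) = 0.64262.
P = 99.5 × 0.64262 = 63.941 kPa.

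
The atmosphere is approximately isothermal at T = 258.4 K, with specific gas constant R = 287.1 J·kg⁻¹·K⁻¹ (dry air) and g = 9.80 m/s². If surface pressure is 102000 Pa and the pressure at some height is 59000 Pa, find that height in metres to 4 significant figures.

Scale height: H = RT/g = 287.1 × 258.4 / 9.80 = 7570.1 m.
Invert the barometric formula: z = H ln(P₀/P).
P₀/P = 102000/59000 = 1.7288; ln(1.7288) = 0.54743.
z = 7570.1 × 0.54743 = 4144.1 m.

z ≈ 4144 m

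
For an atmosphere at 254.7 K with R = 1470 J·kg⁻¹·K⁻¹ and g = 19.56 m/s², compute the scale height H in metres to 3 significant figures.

H ≈ 19100 m

The scale height of an isothermal atmosphere is H = RT/g.
H = 1470 × 254.7 / 19.56 = 374410/19.56 = 19142 m.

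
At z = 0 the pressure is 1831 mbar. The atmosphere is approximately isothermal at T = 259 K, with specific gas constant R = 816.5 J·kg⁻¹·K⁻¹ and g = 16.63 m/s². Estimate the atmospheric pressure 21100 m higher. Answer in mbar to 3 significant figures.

Scale height: H = RT/g = 816.5 × 259 / 16.63 = 12716 m.
Barometric formula: P = P₀ exp(−z/H).
z/H = 21100/12716 = 1.6593; exp(−1.6593) = 0.19027.
P = 1831 × 0.19027 = 348.38 mbar.

P ≈ 348 mbar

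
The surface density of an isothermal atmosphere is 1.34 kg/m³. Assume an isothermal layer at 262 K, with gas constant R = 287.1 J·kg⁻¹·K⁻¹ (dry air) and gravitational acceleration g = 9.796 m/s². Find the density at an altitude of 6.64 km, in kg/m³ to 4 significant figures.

ρ ≈ 0.5644 kg/m³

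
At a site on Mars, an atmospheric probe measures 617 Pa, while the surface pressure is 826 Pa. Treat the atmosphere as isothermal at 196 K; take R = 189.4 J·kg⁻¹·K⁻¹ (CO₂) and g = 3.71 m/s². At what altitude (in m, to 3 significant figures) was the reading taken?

z ≈ 2920 m

Scale height: H = RT/g = 189.4 × 196 / 3.71 = 10006 m.
Invert the barometric formula: z = H ln(P₀/P).
P₀/P = 826/617 = 1.3387; ln(1.3387) = 0.29170.
z = 10006 × 0.29170 = 2918.8 m.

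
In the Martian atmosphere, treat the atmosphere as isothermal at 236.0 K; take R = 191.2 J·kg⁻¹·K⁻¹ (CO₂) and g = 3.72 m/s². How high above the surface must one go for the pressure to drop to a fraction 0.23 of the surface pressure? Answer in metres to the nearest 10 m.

Scale height: H = RT/g = 191.2 × 236.0 / 3.72 = 12130 m.
Set P/P₀ = exp(−z/H) = 0.23, so z = −H ln(0.23).
−ln(0.23) = 1.4697; z = 12130 × 1.4697 = 17827 m.

z ≈ 17830 m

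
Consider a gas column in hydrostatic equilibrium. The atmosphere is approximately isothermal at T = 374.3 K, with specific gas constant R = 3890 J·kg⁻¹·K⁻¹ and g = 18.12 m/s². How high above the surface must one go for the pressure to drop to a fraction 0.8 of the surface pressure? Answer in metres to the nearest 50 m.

z ≈ 17950 m

Scale height: H = RT/g = 3890 × 374.3 / 18.12 = 80355 m.
Set P/P₀ = exp(−z/H) = 0.8, so z = −H ln(0.8).
−ln(0.8) = 0.22314; z = 80355 × 0.22314 = 17930 m.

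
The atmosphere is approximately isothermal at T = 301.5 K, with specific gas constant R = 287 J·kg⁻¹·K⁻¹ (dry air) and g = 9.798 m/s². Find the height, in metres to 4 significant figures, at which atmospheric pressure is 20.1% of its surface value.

z ≈ 14170 m

Scale height: H = RT/g = 287 × 301.5 / 9.798 = 8831.4 m.
Set P/P₀ = exp(−z/H) = 0.201, so z = −H ln(0.201).
−ln(0.201) = 1.6045; z = 8831.4 × 1.6045 = 14170 m.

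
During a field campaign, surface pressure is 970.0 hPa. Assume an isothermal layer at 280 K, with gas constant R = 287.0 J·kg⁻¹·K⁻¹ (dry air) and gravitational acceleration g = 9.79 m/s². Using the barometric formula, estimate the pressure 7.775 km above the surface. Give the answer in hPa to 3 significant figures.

P ≈ 376 hPa

Scale height: H = RT/g = 287.0 × 280 / 9.79 = 8208.4 m.
Barometric formula: P = P₀ exp(−z/H).
z/H = 7775.0/8208.4 = 0.94720; exp(−0.94720) = 0.38783.
P = 970.0 × 0.38783 = 376.20 hPa.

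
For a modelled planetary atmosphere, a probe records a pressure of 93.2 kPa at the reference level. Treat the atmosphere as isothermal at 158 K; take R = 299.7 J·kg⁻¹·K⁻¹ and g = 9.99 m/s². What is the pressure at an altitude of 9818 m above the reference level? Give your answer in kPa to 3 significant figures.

P ≈ 11.7 kPa

Scale height: H = RT/g = 299.7 × 158 / 9.99 = 4740.0 m.
Barometric formula: P = P₀ exp(−z/H).
z/H = 9818.0/4740.0 = 2.0713; exp(−2.0713) = 0.12602.
P = 93.2 × 0.12602 = 11.745 kPa.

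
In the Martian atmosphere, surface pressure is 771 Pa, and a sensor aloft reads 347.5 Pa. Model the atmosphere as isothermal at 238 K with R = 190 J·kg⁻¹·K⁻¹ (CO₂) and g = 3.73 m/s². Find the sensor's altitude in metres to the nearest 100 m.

z ≈ 9700 m

Scale height: H = RT/g = 190 × 238 / 3.73 = 12123 m.
Invert the barometric formula: z = H ln(P₀/P).
P₀/P = 771/347.5 = 2.2187; ln(2.2187) = 0.79692.
z = 12123 × 0.79692 = 9661.1 m.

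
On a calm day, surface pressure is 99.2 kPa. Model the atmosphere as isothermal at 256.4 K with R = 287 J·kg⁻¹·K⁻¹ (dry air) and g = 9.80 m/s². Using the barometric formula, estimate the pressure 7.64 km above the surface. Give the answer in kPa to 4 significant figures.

Scale height: H = RT/g = 287 × 256.4 / 9.80 = 7508.9 m.
Barometric formula: P = P₀ exp(−z/H).
z/H = 7640.0/7508.9 = 1.0175; exp(−1.0175) = 0.36150.
P = 99.2 × 0.36150 = 35.861 kPa.

P ≈ 35.86 kPa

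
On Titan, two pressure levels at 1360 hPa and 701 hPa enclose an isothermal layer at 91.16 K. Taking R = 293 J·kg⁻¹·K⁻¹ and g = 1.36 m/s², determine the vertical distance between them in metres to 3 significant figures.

Hypsometric equation: Δz = (R T̄/g) ln(P₁/P₂).
R T̄/g = 293 × 91.16 / 1.36 = 19640 m.
ln(1360/701) = ln(1.9401) = 0.66274.
Δz = 19640 × 0.66274 = 13016 m.

Δz ≈ 13000 m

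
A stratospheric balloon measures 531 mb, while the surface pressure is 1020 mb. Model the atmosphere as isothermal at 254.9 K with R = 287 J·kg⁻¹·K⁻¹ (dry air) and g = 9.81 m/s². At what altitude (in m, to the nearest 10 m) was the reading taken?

z ≈ 4870 m

Scale height: H = RT/g = 287 × 254.9 / 9.81 = 7457.3 m.
Invert the barometric formula: z = H ln(P₀/P).
P₀/P = 1020/531 = 1.9209; ln(1.9209) = 0.65279.
z = 7457.3 × 0.65279 = 4868.1 m.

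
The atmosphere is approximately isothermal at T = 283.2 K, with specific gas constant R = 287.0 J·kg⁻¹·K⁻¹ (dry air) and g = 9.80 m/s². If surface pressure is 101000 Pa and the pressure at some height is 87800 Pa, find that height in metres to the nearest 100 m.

Scale height: H = RT/g = 287.0 × 283.2 / 9.80 = 8293.7 m.
Invert the barometric formula: z = H ln(P₀/P).
P₀/P = 101000/87800 = 1.1503; ln(1.1503) = 0.14002.
z = 8293.7 × 0.14002 = 1161.3 m.

z ≈ 1200 m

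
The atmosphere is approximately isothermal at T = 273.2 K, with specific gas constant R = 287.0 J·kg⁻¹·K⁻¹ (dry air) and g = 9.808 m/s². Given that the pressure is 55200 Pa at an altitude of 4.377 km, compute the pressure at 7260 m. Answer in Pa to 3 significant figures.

P ≈ 38500 Pa

Scale height: H = RT/g = 287.0 × 273.2 / 9.808 = 7994.3 m.
Between two levels, P₂ = P₁ exp(−Δz/H) with Δz = z₂ − z₁.
Δz = 7260.0 − 4377.0 = 2883.0 m; Δz/H = 2883.0/7994.3 = 0.36063.
P₂ = 55200 × exp(−0.36063) = 55200 × 0.69724 = 38488 Pa.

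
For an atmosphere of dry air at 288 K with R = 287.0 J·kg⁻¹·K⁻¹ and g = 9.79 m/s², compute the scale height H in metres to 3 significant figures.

The scale height of an isothermal atmosphere is H = RT/g.
H = 287.0 × 288 / 9.79 = 82656/9.79 = 8442.9 m.

H ≈ 8440 m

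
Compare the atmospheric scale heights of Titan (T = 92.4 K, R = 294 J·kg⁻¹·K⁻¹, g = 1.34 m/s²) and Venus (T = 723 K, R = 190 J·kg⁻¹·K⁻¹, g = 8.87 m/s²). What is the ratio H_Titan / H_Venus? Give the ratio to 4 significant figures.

H = RT/g for each body.
H_Titan = 294 × 92.4 / 1.34 = 20273 m.
H_Venus = 190 × 723 / 8.87 = 15487 m.
H_Titan/H_Venus = 20273/15487 = 1.3090.

H_Titan/H_Venus ≈ 1.309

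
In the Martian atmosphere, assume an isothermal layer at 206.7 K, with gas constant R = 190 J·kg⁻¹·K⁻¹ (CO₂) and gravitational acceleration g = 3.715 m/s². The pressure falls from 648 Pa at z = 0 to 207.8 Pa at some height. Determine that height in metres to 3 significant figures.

Scale height: H = RT/g = 190 × 206.7 / 3.715 = 10571 m.
Invert the barometric formula: z = H ln(P₀/P).
P₀/P = 648/207.8 = 3.1184; ln(3.1184) = 1.1373.
z = 10571 × 1.1373 = 12022 m.

z ≈ 12000 m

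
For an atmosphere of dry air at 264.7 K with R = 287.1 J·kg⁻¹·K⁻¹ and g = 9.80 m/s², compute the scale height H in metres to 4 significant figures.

The scale height of an isothermal atmosphere is H = RT/g.
H = 287.1 × 264.7 / 9.80 = 75995/9.80 = 7754.6 m.

H ≈ 7755 m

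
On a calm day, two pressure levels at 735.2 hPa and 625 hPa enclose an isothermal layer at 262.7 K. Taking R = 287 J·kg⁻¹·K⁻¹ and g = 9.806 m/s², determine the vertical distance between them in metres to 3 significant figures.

Hypsometric equation: Δz = (R T̄/g) ln(P₁/P₂).
R T̄/g = 287 × 262.7 / 9.806 = 7688.6 m.
ln(735.2/625) = ln(1.1763) = 0.16237.
Δz = 7688.6 × 0.16237 = 1248.4 m.

Δz ≈ 1250 m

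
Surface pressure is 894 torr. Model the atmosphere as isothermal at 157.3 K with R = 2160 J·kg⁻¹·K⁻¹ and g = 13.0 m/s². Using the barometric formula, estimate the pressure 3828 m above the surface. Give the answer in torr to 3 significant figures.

P ≈ 772 torr

Scale height: H = RT/g = 2160 × 157.3 / 13.0 = 26136 m.
Barometric formula: P = P₀ exp(−z/H).
z/H = 3828.0/26136 = 0.14646; exp(−0.14646) = 0.86376.
P = 894 × 0.86376 = 772.20 torr.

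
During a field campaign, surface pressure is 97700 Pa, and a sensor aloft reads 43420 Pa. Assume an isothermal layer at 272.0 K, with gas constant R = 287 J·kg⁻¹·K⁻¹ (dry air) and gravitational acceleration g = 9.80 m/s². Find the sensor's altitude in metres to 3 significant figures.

z ≈ 6460 m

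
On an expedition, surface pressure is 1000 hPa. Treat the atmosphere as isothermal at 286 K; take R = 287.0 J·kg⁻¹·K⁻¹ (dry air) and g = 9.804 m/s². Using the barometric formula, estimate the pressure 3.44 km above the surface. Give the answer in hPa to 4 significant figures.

P ≈ 663.1 hPa

Scale height: H = RT/g = 287.0 × 286 / 9.804 = 8372.3 m.
Barometric formula: P = P₀ exp(−z/H).
z/H = 3440.0/8372.3 = 0.41088; exp(−0.41088) = 0.66307.
P = 1000 × 0.66307 = 663.07 hPa.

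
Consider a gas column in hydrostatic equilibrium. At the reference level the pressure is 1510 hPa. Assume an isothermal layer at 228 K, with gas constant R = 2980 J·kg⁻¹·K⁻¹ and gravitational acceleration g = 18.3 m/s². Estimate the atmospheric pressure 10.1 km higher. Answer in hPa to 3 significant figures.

Scale height: H = RT/g = 2980 × 228 / 18.3 = 37128 m.
Barometric formula: P = P₀ exp(−z/H).
z/H = 10100/37128 = 0.27203; exp(−0.27203) = 0.76183.
P = 1510 × 0.76183 = 1150.4 hPa.

P ≈ 1150 hPa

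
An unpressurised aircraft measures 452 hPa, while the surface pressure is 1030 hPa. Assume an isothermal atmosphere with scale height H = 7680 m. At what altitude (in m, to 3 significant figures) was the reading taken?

Invert the barometric formula: z = H ln(P₀/P).
P₀/P = 1030/452 = 2.2788; ln(2.2788) = 0.82365.
z = 7680.0 × 0.82365 = 6325.6 m.

z ≈ 6330 m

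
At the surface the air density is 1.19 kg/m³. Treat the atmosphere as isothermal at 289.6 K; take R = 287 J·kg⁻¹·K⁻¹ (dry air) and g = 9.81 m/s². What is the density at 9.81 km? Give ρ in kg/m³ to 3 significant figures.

ρ ≈ 0.374 kg/m³

Scale height: H = RT/g = 287 × 289.6 / 9.81 = 8472.5 m.
In an isothermal atmosphere, density decays like pressure: ρ = ρ₀ exp(−z/H).
z/H = 9810.0/8472.5 = 1.1579; exp(−1.1579) = 0.31415.
ρ = 1.19 × 0.31415 = 0.37384 kg/m³.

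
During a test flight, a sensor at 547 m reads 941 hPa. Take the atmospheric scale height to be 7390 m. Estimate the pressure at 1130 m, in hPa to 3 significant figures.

Between two levels, P₂ = P₁ exp(−Δz/H) with Δz = z₂ − z₁.
Δz = 1130.0 − 547.00 = 583.00 m; Δz/H = 583.00/7390.0 = 0.078890.
P₂ = 941 × exp(−0.078890) = 941 × 0.92414 = 869.62 hPa.

P ≈ 870 hPa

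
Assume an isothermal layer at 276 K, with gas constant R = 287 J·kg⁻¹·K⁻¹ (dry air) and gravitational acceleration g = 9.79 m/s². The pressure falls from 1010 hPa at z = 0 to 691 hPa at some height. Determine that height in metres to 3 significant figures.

Scale height: H = RT/g = 287 × 276 / 9.79 = 8091.1 m.
Invert the barometric formula: z = H ln(P₀/P).
P₀/P = 1010/691 = 1.4616; ln(1.4616) = 0.37953.
z = 8091.1 × 0.37953 = 3070.8 m.

z ≈ 3070 m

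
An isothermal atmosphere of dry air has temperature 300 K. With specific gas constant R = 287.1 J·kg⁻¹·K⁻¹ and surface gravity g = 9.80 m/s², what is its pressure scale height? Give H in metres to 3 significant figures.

The scale height of an isothermal atmosphere is H = RT/g.
H = 287.1 × 300 / 9.80 = 86130/9.80 = 8788.8 m.

H ≈ 8790 m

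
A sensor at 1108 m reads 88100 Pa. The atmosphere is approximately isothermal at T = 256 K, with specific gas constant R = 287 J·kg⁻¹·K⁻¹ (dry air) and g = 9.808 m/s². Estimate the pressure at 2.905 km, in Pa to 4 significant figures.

P ≈ 69310 Pa

Scale height: H = RT/g = 287 × 256 / 9.808 = 7491.0 m.
Between two levels, P₂ = P₁ exp(−Δz/H) with Δz = z₂ − z₁.
Δz = 2905.0 − 1108.0 = 1797.0 m; Δz/H = 1797.0/7491.0 = 0.23989.
P₂ = 88100 × exp(−0.23989) = 88100 × 0.78671 = 69309 Pa.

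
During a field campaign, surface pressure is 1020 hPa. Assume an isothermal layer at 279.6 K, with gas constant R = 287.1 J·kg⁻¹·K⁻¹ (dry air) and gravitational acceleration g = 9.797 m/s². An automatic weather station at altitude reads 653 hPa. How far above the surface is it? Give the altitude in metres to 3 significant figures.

Scale height: H = RT/g = 287.1 × 279.6 / 9.797 = 8193.6 m.
Invert the barometric formula: z = H ln(P₀/P).
P₀/P = 1020/653 = 1.5620; ln(1.5620) = 0.44597.
z = 8193.6 × 0.44597 = 3654.1 m.

z ≈ 3650 m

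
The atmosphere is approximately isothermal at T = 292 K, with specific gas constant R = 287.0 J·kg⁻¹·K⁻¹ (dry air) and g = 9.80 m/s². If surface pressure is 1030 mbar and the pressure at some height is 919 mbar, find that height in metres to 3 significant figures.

Scale height: H = RT/g = 287.0 × 292 / 9.80 = 8551.4 m.
Invert the barometric formula: z = H ln(P₀/P).
P₀/P = 1030/919 = 1.1208; ln(1.1208) = 0.11404.
z = 8551.4 × 0.11404 = 975.20 m.

z ≈ 975 m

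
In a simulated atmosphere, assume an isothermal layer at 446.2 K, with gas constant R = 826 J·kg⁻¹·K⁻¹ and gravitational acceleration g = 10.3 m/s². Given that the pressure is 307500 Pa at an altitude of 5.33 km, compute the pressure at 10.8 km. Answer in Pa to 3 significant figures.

P ≈ 264000 Pa

Scale height: H = RT/g = 826 × 446.2 / 10.3 = 35783 m.
Between two levels, P₂ = P₁ exp(−Δz/H) with Δz = z₂ − z₁.
Δz = 10800 − 5330.0 = 5470.0 m; Δz/H = 5470.0/35783 = 0.15287.
P₂ = 307500 × exp(−0.15287) = 307500 × 0.85824 = 263910 Pa.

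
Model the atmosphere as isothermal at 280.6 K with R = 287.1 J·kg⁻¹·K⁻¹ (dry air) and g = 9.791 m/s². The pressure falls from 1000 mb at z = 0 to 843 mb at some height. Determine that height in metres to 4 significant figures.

Scale height: H = RT/g = 287.1 × 280.6 / 9.791 = 8228.0 m.
Invert the barometric formula: z = H ln(P₀/P).
P₀/P = 1000/843 = 1.1862; ln(1.1862) = 0.17075.
z = 8228.0 × 0.17075 = 1404.9 m.

z ≈ 1405 m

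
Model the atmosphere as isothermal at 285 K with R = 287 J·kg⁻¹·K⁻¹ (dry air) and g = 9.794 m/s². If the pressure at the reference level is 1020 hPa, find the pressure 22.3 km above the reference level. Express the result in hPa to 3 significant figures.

P ≈ 70.6 hPa

Scale height: H = RT/g = 287 × 285 / 9.794 = 8351.5 m.
Barometric formula: P = P₀ exp(−z/H).
z/H = 22300/8351.5 = 2.6702; exp(−2.6702) = 0.069238.
P = 1020 × 0.069238 = 70.623 hPa.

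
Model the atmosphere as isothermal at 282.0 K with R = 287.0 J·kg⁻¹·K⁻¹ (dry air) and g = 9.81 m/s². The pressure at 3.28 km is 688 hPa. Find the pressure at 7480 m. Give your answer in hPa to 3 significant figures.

P ≈ 414 hPa

Scale height: H = RT/g = 287.0 × 282.0 / 9.81 = 8250.2 m.
Between two levels, P₂ = P₁ exp(−Δz/H) with Δz = z₂ − z₁.
Δz = 7480.0 − 3280.0 = 4200.0 m; Δz/H = 4200.0/8250.2 = 0.50908.
P₂ = 688 × exp(−0.50908) = 688 × 0.60105 = 413.52 hPa.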